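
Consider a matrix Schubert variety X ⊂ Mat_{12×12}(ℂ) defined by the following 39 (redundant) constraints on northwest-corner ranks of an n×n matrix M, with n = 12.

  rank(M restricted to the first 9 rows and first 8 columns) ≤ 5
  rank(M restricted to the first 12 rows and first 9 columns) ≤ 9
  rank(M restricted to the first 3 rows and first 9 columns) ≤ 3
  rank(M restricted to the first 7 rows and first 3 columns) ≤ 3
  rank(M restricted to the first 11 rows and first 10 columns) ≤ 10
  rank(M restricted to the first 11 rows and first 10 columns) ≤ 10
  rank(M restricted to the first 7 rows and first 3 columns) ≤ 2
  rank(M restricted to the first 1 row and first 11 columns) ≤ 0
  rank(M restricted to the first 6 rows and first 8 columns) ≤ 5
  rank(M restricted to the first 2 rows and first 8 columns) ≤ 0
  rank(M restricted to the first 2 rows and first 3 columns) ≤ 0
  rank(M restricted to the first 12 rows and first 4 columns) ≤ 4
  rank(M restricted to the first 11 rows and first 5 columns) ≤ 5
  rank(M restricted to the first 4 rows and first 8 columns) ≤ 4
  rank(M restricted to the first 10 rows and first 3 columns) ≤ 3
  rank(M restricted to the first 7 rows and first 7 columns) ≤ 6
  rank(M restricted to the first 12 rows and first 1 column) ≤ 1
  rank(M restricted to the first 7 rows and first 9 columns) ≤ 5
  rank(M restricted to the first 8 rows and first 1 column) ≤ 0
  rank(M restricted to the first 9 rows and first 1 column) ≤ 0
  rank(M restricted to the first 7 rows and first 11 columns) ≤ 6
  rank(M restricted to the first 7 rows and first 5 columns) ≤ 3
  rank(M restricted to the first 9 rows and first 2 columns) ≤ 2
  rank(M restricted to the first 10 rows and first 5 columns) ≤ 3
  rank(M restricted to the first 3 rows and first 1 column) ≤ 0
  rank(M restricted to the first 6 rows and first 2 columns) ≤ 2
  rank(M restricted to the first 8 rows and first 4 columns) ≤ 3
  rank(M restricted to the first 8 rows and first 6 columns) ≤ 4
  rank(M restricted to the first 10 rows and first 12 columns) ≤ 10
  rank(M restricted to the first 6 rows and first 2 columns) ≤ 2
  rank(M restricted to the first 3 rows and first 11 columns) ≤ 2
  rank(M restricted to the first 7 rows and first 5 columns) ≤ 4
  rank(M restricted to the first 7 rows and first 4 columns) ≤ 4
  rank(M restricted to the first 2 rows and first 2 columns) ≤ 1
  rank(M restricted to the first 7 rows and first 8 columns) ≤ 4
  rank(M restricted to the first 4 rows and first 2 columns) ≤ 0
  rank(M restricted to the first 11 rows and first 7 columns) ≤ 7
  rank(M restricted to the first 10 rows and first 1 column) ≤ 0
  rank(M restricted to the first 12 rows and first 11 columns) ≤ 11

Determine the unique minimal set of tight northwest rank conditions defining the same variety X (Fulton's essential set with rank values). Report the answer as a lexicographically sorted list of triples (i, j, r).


Computing R[i][j] = min implied NW-rank bound (n=12, 39 conditions):

  0, 0, 0, 0, 0, 0, 0, 0, 0, 0, 0, 1
  0, 0, 0, 0, 0, 0, 0, 0, 1, 1, 1, 2
  0, 0, 1, 1, 1, 1, 1, 1, 2, 2, 2, 3
  0, 0, 1, 2, 2, 2, 2, 2, 3, 3, 3, 4
  0, 1, 2, 3, 3, 3, 3, 3, 4, 4, 4, 5
  0, 1, 2, 3, 3, 4, 4, 4, 5, 5, 5, 6
  0, 1, 2, 3, 3, 4, 4, 4, 5, 6, 6, 7
  0, 1, 2, 3, 3, 4, 5, 5, 6, 7, 7, 8
  0, 1, 2, 3, 3, 4, 5, 5, 6, 7, 8, 9
  0, 1, 2, 3, 3, 4, 5, 6, 7, 8, 9, 10
  1, 2, 3, 4, 4, 5, 6, 7, 8, 9, 10, 11
  1, 2, 3, 4, 5, 6, 7, 8, 9, 10, 11, 12

giving w = (12, 9, 3, 4, 2, 6, 10, 7, 11, 8, 1, 5) via Δ²R.

Fulton essential set (7 of the 37 Rothe cells):

[(1, 11, 0), (2, 8, 0), (4, 2, 0), (7, 8, 4), (9, 8, 5), (10, 1, 0), (10, 5, 3)]


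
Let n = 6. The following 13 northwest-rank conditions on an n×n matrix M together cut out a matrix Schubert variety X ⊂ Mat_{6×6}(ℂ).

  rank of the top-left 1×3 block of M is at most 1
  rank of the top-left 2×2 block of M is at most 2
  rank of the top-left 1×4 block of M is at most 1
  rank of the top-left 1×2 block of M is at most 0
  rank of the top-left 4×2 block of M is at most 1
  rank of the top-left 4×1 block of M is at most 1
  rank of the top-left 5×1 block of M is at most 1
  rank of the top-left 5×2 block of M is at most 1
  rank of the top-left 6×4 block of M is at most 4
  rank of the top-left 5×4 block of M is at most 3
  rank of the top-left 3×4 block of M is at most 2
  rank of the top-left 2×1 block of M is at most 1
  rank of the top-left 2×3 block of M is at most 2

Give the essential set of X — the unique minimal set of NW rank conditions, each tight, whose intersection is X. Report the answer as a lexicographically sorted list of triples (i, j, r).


The tightest implied rank at each (i,j), from the 13 conditions:

  0 | 0 | 1 | 1 | 1 | 1
  1 | 1 | 2 | 2 | 2 | 2
  1 | 1 | 2 | 2 | 3 | 3
  1 | 1 | 2 | 3 | 4 | 4
  1 | 1 | 2 | 3 | 4 | 5
  1 | 2 | 3 | 4 | 5 | 6

reading off 1-entries of Δ²R: w = (3, 1, 5, 4, 6, 2).

3 SE-corners of the 6-cell Rothe diagram give Ess(w):

[(1, 2, 0), (3, 4, 2), (5, 2, 1)]


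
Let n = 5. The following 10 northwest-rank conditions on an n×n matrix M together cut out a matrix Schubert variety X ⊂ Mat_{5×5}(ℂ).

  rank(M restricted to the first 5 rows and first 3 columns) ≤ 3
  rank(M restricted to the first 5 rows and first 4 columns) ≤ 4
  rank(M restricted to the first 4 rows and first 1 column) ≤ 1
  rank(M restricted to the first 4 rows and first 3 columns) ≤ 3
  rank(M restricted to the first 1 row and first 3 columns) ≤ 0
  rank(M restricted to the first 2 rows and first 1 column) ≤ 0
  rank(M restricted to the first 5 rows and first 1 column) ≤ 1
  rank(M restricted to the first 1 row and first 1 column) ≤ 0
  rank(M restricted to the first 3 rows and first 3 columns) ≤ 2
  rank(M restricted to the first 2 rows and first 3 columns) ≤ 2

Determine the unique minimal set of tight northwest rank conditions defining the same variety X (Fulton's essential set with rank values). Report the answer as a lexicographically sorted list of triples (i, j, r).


Reconstructing r_w from the 10 given conditions:

  R[1]: 0 0 0 1 1
  R[2]: 0 1 1 2 2
  R[3]: 1 2 2 3 3
  R[4]: 1 2 3 4 4
  R[5]: 1 2 3 4 5

reading off 1-entries of Δ²R: w = (4, 2, 1, 3, 5).

Rothe diagram D(w) (4 cells), 2 SE-corners (essential conditions):

[(1, 3, 0), (2, 1, 0)]


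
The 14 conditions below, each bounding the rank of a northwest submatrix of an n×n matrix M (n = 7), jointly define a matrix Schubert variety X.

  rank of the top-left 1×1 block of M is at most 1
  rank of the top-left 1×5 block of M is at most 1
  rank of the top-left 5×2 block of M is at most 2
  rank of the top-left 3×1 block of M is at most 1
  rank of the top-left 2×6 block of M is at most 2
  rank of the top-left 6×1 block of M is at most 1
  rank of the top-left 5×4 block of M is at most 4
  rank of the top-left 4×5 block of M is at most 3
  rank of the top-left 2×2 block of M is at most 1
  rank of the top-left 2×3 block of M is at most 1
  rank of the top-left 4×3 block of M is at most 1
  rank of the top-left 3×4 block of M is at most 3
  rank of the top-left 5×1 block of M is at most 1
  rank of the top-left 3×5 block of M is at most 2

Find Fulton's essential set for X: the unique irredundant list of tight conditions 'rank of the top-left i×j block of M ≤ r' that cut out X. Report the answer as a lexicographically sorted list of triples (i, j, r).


Recovering R(i,j) via the rank-extension bound from the 14 conditions:

  row 1: 1  1  1  1  1  1  1
  row 2: 1  1  1  2  2  2  2
  row 3: 1  1  1  2  2  3  3
  row 4: 1  1  1  2  3  4  4
  row 5: 1  2  2  3  4  5  5
  row 6: 1  2  3  4  5  6  6
  row 7: 1  2  3  4  5  6  7

second differences of R give the permutation w = (1, 4, 6, 5, 2, 3, 7).

2 SE-corners of the 7-cell Rothe diagram give Ess(w):

[(3, 5, 2), (4, 3, 1)]


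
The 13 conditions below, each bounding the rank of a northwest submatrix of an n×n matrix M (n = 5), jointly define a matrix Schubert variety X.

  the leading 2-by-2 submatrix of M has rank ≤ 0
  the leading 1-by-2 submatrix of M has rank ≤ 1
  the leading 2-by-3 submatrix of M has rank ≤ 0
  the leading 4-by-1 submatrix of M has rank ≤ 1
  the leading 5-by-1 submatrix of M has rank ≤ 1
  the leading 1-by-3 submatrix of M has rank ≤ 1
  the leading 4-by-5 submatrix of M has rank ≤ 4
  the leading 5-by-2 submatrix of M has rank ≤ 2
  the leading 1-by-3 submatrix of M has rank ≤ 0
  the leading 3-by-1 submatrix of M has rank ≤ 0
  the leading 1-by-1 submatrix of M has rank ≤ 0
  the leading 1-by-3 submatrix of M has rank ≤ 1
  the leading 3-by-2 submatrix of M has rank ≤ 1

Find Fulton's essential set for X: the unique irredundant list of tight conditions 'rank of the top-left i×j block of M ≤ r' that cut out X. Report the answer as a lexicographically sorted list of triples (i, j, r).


The tightest implied rank at each (i,j), from the 13 conditions:

  i=1: 0, 0, 0, 1, 1
  i=2: 0, 0, 0, 1, 2
  i=3: 0, 1, 1, 2, 3
  i=4: 1, 2, 2, 3, 4
  i=5: 1, 2, 3, 4, 5

so w = (4, 5, 2, 1, 3).

Fulton essential set (2 of the 7 Rothe cells):

[(2, 3, 0), (3, 1, 0)]


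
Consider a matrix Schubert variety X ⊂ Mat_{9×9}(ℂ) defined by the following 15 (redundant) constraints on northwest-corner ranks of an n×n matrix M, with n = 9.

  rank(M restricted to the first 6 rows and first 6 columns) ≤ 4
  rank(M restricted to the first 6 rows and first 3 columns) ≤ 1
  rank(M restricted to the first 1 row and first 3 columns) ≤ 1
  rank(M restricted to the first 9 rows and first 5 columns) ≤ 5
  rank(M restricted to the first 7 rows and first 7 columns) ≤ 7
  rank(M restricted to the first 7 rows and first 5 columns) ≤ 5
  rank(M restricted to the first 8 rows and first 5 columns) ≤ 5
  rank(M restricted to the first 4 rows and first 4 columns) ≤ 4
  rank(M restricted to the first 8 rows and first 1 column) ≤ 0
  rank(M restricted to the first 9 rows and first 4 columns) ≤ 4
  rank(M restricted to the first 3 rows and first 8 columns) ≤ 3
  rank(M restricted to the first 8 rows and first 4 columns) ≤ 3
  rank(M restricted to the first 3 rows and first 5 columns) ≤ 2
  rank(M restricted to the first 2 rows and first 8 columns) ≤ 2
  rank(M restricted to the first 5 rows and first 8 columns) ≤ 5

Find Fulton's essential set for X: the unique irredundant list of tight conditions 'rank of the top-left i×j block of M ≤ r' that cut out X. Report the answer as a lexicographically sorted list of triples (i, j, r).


Reconstructing r_w from the 15 given conditions:

  0  1  1  1  1  1  1  1  1
  0  1  1  2  2  2  2  2  2
  0  1  1  2  2  3  3  3  3
  0  1  1  2  3  4  4  4  4
  0  1  1  2  3  4  5  5  5
  0  1  1  2  3  4  5  6  6
  0  1  2  3  4  5  6  7  7
  0  1  2  3  4  5  6  7  8
  1  2  3  4  5  6  7  8  9

so w = (2, 4, 6, 5, 7, 8, 3, 9, 1).

ℓ(w)=14; the 3 essential cells (i,j,r):

[(3, 5, 2), (6, 3, 1), (8, 1, 0)]


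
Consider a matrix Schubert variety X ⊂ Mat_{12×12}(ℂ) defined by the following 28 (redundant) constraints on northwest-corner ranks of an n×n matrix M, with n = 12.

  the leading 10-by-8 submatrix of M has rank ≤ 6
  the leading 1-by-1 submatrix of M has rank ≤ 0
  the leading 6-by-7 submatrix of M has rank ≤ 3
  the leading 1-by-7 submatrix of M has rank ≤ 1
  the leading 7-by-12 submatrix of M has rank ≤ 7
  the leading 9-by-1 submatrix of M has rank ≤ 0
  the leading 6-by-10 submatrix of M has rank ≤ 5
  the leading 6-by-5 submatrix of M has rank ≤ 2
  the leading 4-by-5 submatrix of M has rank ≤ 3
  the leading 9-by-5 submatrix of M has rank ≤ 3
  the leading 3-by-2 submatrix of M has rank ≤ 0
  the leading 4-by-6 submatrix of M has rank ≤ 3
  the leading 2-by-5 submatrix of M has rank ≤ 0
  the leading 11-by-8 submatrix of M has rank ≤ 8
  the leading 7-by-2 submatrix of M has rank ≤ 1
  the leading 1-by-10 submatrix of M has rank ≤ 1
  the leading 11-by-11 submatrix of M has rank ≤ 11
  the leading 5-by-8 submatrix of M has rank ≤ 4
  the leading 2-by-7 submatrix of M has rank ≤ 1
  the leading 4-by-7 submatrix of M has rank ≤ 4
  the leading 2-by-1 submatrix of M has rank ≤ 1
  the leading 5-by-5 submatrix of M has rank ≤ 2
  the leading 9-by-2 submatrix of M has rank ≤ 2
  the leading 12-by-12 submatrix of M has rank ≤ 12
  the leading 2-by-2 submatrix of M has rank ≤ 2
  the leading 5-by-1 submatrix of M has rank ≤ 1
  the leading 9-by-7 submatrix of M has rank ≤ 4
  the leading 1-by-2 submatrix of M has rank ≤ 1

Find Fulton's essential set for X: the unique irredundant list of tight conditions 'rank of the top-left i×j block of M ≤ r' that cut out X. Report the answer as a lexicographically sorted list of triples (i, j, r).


Recovering R(i,j) via the rank-extension bound from the 28 conditions:

  R[1]: 0  0  0  0  0  1  1  1  1  1  1  1
  R[2]: 0  0  0  0  0  1  1  2  2  2  2  2
  R[3]: 0  0  1  1  1  2  2  3  3  3  3  3
  R[4]: 0  1  2  2  2  3  3  4  4  4  4  4
  R[5]: 0  1  2  2  2  3  3  4  5  5  5  5
  R[6]: 0  1  2  2  2  3  3  4  5  5  6  6
  R[7]: 0  1  2  3  3  4  4  5  6  6  7  7
  R[8]: 0  1  2  3  3  4  4  5  6  7  8  8
  R[9]: 0  1  2  3  3  4  4  5  6  7  8  9
  R[10]: 1  2  3  4  4  5  5  6  7  8  9  10
  R[11]: 1  2  3  4  5  6  6  7  8  9  10  11
  R[12]: 1  2  3  4  5  6  7  8  9  10  11  12

the unique w with this rank table is (6, 8, 3, 2, 9, 11, 4, 10, 12, 1, 5, 7).

|D(w)|=30, |Ess(w)|=9:

[(2, 5, 0), (2, 7, 1), (3, 2, 0), (6, 5, 2), (6, 7, 3), (6, 10, 5), (9, 1, 0), (9, 5, 3), (9, 7, 4)]


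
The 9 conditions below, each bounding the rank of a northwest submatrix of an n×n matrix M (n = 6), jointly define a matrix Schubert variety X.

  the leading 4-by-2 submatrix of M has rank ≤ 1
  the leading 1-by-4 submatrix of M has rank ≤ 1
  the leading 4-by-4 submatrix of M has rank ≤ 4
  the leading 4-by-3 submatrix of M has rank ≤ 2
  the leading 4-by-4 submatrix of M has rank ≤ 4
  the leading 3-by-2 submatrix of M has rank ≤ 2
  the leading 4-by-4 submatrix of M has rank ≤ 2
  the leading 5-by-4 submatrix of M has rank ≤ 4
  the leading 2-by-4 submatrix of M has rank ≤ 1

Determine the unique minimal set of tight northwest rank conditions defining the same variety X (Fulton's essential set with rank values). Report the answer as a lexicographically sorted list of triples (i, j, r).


Recovering R(i,j) via the rank-extension bound from the 9 conditions:

  R[1]: 1 1 1 1 1 1
  R[2]: 1 1 1 1 2 2
  R[3]: 1 1 2 2 3 3
  R[4]: 1 1 2 2 3 4
  R[5]: 1 2 3 3 4 5
  R[6]: 1 2 3 4 5 6

hence w(1..6) = (1, 5, 3, 6, 2, 4).

|D(w)|=6, |Ess(w)|=3:

[(2, 4, 1), (4, 2, 1), (4, 4, 2)]


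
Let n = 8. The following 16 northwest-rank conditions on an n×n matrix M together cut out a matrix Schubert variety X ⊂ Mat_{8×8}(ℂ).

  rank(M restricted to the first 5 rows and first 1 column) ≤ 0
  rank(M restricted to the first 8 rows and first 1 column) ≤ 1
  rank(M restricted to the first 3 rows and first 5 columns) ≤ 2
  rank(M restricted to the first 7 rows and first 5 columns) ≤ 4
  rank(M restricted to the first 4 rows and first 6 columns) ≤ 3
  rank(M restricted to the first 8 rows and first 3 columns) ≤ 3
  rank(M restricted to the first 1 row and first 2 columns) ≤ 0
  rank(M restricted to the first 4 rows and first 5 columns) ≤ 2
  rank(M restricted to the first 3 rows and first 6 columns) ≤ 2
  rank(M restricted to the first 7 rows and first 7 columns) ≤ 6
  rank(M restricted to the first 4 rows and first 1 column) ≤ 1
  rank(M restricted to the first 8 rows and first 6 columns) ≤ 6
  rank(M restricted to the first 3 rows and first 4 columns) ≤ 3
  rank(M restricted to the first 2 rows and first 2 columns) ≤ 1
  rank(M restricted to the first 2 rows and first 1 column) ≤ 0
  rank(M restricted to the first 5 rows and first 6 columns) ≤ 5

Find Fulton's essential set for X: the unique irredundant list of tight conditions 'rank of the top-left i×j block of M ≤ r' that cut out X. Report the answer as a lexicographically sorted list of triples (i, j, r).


Computing R[i][j] = min implied NW-rank bound (n=8, 16 conditions):

  row 1: 0  0  1  1  1  1  1  1
  row 2: 0  1  2  2  2  2  2  2
  row 3: 0  1  2  2  2  2  3  3
  row 4: 0  1  2  2  2  3  4  4
  row 5: 0  1  2  3  3  4  5  5
  row 6: 1  2  3  4  4  5  6  6
  row 7: 1  2  3  4  4  5  6  7
  row 8: 1  2  3  4  5  6  7  8

reading off 1-entries of Δ²R: w = (3, 2, 7, 6, 4, 1, 8, 5).

ℓ(w)=12; the 5 essential cells (i,j,r):

[(1, 2, 0), (3, 6, 2), (4, 5, 2), (5, 1, 0), (7, 5, 4)]


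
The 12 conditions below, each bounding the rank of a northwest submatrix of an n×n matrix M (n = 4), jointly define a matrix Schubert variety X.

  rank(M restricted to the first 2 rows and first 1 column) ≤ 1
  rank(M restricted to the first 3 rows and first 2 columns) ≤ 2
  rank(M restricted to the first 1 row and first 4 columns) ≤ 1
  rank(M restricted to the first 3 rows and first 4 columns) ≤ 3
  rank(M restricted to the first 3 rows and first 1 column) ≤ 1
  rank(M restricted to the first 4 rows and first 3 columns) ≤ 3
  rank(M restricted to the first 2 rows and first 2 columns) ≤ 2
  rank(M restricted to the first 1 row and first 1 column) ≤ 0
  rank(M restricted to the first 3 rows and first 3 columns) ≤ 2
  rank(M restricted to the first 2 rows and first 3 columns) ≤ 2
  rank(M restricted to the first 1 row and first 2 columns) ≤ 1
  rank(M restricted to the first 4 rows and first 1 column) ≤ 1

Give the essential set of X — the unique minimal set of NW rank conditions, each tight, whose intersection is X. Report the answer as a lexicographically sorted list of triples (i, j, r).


Propagating the 12 rank bounds to every northwest block:

  row 1: 0, 1, 1, 1
  row 2: 1, 2, 2, 2
  row 3: 1, 2, 2, 3
  row 4: 1, 2, 3, 4

hence w(1..4) = (2, 1, 4, 3).

2 SE-corners of the 2-cell Rothe diagram give Ess(w):

[(1, 1, 0), (3, 3, 2)]


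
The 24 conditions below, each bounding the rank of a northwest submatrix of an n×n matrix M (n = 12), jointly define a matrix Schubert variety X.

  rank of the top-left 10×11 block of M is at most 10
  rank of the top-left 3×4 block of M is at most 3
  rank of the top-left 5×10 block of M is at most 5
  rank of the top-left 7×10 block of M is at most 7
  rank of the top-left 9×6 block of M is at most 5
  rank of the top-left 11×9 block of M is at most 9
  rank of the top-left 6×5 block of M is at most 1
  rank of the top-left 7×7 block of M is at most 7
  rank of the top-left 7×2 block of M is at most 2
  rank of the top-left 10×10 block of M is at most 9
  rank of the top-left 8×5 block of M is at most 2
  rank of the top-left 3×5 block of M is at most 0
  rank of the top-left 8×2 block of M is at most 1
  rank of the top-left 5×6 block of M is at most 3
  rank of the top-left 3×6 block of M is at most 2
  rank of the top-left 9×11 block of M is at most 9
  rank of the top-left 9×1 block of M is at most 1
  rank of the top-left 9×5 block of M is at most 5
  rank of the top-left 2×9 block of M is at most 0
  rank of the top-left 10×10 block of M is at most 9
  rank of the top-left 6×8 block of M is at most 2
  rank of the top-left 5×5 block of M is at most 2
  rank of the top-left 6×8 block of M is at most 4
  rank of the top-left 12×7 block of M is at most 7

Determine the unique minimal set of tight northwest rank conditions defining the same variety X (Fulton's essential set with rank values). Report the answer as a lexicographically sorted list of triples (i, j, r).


The tightest implied rank at each (i,j), from the 24 conditions:

  R[1]: 0 0 0 0 0 0 0 0 0 1 1 1
  R[2]: 0 0 0 0 0 0 0 0 0 1 2 2
  R[3]: 0 0 0 0 0 1 1 1 1 2 3 3
  R[4]: 1 1 1 1 1 2 2 2 2 3 4 4
  R[5]: 1 1 1 1 1 2 2 2 3 4 5 5
  R[6]: 1 1 1 1 1 2 2 2 3 4 5 6
  R[7]: 1 1 2 2 2 3 3 3 4 5 6 7
  R[8]: 1 1 2 2 2 3 4 4 5 6 7 8
  R[9]: 1 2 3 3 3 4 5 5 6 7 8 9
  R[10]: 1 2 3 4 4 5 6 6 7 8 9 10
  R[11]: 1 2 3 4 5 6 7 7 8 9 10 11
  R[12]: 1 2 3 4 5 6 7 8 9 10 11 12

so w = (10, 11, 6, 1, 9, 12, 3, 7, 2, 4, 5, 8).

|D(w)|=39, |Ess(w)|=6:

[(2, 9, 0), (3, 5, 0), (6, 5, 1), (6, 8, 2), (8, 2, 1), (8, 5, 2)]


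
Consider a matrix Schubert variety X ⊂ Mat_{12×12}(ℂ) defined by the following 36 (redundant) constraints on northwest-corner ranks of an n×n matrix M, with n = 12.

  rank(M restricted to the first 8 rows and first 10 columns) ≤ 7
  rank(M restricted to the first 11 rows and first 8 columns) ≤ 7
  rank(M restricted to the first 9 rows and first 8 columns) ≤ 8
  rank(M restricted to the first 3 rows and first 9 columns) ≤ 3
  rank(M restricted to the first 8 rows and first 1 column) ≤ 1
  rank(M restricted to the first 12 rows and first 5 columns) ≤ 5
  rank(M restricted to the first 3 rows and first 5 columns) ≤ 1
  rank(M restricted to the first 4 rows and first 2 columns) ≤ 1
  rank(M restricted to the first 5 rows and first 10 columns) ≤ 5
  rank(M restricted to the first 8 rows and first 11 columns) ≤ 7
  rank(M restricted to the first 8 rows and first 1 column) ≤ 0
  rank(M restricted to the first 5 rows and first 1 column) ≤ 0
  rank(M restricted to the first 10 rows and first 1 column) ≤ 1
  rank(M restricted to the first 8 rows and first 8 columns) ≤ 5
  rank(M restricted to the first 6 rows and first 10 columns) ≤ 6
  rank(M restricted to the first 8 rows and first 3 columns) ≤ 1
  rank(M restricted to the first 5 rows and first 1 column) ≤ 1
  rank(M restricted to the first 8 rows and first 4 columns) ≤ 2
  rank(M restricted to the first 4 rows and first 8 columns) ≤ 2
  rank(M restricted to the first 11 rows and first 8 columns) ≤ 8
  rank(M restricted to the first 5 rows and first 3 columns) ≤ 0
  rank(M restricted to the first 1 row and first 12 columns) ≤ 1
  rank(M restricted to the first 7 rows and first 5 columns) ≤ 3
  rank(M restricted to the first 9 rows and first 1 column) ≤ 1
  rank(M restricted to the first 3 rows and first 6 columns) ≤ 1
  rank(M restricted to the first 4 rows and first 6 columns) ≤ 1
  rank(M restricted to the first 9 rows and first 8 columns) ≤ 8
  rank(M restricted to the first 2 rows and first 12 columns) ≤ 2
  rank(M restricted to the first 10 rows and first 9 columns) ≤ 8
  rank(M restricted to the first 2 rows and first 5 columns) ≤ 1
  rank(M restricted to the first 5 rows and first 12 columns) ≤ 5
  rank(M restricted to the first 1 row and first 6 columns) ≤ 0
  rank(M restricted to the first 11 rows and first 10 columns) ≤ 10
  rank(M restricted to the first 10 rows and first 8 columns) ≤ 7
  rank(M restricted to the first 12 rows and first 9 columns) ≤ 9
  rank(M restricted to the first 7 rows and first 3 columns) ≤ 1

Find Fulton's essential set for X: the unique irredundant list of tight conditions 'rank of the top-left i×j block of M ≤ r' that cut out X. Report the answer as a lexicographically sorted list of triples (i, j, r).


Computing R[i][j] = min implied NW-rank bound (n=12, 36 conditions):

  R[1]: 0 0 0 0 0 0 1 1 1 1 1 1
  R[2]: 0 0 0 1 1 1 2 2 2 2 2 2
  R[3]: 0 0 0 1 1 1 2 2 3 3 3 3
  R[4]: 0 0 0 1 1 1 2 2 3 4 4 4
  R[5]: 0 0 0 1 2 2 3 3 4 5 5 5
  R[6]: 0 1 1 2 3 3 4 4 5 6 6 6
  R[7]: 0 1 1 2 3 4 5 5 6 7 7 7
  R[8]: 0 1 1 2 3 4 5 5 6 7 7 8
  R[9]: 1 2 2 3 4 5 6 6 7 8 8 9
  R[10]: 1 2 3 4 5 6 7 7 8 9 9 10
  R[11]: 1 2 3 4 5 6 7 7 8 9 10 11
  R[12]: 1 2 3 4 5 6 7 8 9 10 11 12

the unique w with this rank table is (7, 4, 9, 10, 5, 2, 6, 12, 1, 3, 11, 8).

Rothe diagram D(w) (32 cells), 9 SE-corners (essential conditions):

[(1, 6, 0), (4, 6, 1), (4, 8, 2), (5, 3, 0), (8, 1, 0), (8, 3, 1), (8, 8, 5), (8, 11, 7), (11, 8, 7)]


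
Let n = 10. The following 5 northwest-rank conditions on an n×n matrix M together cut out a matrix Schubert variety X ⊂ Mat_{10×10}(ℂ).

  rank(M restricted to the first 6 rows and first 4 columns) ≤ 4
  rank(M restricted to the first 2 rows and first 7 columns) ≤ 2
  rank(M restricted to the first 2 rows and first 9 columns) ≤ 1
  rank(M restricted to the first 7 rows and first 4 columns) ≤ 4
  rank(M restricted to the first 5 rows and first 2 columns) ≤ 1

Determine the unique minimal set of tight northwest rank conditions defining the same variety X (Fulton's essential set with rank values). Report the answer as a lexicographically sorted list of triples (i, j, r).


Rank table r_w(10×10) implied by the 5 constraints:

  row 1: 1 | 1 | 1 | 1 | 1 | 1 | 1 | 1 | 1 | 1
  row 2: 1 | 1 | 1 | 1 | 1 | 1 | 1 | 1 | 1 | 2
  row 3: 1 | 1 | 2 | 2 | 2 | 2 | 2 | 2 | 2 | 3
  row 4: 1 | 1 | 2 | 3 | 3 | 3 | 3 | 3 | 3 | 4
  row 5: 1 | 1 | 2 | 3 | 4 | 4 | 4 | 4 | 4 | 5
  row 6: 1 | 2 | 3 | 4 | 5 | 5 | 5 | 5 | 5 | 6
  row 7: 1 | 2 | 3 | 4 | 5 | 6 | 6 | 6 | 6 | 7
  row 8: 1 | 2 | 3 | 4 | 5 | 6 | 7 | 7 | 7 | 8
  row 9: 1 | 2 | 3 | 4 | 5 | 6 | 7 | 8 | 8 | 9
  row 10: 1 | 2 | 3 | 4 | 5 | 6 | 7 | 8 | 9 | 10

reading off 1-entries of Δ²R: w = (1, 10, 3, 4, 5, 2, 6, 7, 8, 9).

D(w) has 11 cells with 2 SE-corners; essential set:

[(2, 9, 1), (5, 2, 1)]


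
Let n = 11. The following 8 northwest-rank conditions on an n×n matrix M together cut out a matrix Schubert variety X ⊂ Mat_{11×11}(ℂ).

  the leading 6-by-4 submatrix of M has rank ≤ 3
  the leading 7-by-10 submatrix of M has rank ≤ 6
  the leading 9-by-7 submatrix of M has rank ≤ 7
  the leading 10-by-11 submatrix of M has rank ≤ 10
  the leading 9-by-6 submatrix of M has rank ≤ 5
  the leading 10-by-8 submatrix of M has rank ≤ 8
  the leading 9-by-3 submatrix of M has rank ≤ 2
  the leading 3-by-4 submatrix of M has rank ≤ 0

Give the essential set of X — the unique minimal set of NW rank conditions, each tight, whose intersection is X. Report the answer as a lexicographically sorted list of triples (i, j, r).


Reconstructing r_w from the 8 given conditions:

  i=1: 0 0 0 0 1 1 1 1 1 1 1
  i=2: 0 0 0 0 1 2 2 2 2 2 2
  i=3: 0 0 0 0 1 2 3 3 3 3 3
  i=4: 1 1 1 1 2 3 4 4 4 4 4
  i=5: 1 2 2 2 3 4 5 5 5 5 5
  i=6: 1 2 2 3 4 5 6 6 6 6 6
  i=7: 1 2 2 3 4 5 6 6 6 6 7
  i=8: 1 2 2 3 4 5 6 7 7 7 8
  i=9: 1 2 2 3 4 5 6 7 8 8 9
  i=10: 1 2 3 4 5 6 7 8 9 9 10
  i=11: 1 2 3 4 5 6 7 8 9 10 11

second differences of R give the permutation w = (5, 6, 7, 1, 2, 4, 11, 8, 9, 3, 10).

3 SE-corners of the 19-cell Rothe diagram give Ess(w):

[(3, 4, 0), (7, 10, 6), (9, 3, 2)]


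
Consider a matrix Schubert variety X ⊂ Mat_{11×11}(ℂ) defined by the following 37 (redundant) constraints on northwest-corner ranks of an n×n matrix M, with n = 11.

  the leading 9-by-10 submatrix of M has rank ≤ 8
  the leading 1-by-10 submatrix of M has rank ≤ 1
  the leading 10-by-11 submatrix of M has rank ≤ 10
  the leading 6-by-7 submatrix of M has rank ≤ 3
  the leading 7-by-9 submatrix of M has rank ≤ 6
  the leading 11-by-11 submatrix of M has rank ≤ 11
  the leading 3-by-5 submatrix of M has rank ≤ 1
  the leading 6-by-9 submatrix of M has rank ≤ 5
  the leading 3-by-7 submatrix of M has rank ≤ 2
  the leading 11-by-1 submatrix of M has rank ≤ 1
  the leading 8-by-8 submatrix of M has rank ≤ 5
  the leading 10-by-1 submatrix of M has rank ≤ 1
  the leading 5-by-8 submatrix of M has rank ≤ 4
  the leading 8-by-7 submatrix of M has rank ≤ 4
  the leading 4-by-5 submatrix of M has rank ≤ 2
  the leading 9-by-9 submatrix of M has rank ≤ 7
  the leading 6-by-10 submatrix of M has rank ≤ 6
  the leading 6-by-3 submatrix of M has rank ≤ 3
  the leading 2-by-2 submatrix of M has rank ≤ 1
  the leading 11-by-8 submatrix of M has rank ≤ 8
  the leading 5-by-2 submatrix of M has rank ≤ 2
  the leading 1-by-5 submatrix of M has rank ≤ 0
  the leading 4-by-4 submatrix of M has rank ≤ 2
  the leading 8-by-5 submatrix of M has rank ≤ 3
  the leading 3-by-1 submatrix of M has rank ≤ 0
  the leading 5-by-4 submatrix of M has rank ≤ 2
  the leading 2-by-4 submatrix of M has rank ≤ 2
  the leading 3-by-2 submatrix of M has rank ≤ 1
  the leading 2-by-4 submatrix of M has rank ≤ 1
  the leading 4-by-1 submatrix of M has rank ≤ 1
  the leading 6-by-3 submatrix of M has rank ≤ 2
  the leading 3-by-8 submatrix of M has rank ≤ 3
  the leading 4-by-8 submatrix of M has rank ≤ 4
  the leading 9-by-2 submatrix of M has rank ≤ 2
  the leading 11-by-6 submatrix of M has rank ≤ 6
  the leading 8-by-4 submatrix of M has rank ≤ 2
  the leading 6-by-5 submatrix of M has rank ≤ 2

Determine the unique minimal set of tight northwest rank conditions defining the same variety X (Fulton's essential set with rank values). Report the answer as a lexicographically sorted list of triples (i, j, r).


Rank table r_w(11×11) implied by the 37 constraints:

  0  0  0  0  0  1  1  1  1  1  1
  0  1  1  1  1  2  2  2  2  2  2
  0  1  1  1  1  2  2  3  3  3  3
  1  2  2  2  2  3  3  4  4  4  4
  1  2  2  2  2  3  3  4  5  5  5
  1  2  2  2  2  3  3  4  5  6  6
  1  2  2  2  3  4  4  5  6  7  7
  1  2  2  2  3  4  4  5  6  7  8
  1  2  3  3  4  5  5  6  7  8  9
  1  2  3  4  5  6  6  7  8  9  10
  1  2  3  4  5  6  7  8  9  10  11

second differences of R give the permutation w = (6, 2, 8, 1, 9, 10, 5, 11, 3, 4, 7).

ℓ(w)=24; the 8 essential cells (i,j,r):

[(1, 5, 0), (3, 1, 0), (3, 5, 1), (3, 7, 2), (6, 5, 2), (6, 7, 3), (8, 4, 2), (8, 7, 4)]


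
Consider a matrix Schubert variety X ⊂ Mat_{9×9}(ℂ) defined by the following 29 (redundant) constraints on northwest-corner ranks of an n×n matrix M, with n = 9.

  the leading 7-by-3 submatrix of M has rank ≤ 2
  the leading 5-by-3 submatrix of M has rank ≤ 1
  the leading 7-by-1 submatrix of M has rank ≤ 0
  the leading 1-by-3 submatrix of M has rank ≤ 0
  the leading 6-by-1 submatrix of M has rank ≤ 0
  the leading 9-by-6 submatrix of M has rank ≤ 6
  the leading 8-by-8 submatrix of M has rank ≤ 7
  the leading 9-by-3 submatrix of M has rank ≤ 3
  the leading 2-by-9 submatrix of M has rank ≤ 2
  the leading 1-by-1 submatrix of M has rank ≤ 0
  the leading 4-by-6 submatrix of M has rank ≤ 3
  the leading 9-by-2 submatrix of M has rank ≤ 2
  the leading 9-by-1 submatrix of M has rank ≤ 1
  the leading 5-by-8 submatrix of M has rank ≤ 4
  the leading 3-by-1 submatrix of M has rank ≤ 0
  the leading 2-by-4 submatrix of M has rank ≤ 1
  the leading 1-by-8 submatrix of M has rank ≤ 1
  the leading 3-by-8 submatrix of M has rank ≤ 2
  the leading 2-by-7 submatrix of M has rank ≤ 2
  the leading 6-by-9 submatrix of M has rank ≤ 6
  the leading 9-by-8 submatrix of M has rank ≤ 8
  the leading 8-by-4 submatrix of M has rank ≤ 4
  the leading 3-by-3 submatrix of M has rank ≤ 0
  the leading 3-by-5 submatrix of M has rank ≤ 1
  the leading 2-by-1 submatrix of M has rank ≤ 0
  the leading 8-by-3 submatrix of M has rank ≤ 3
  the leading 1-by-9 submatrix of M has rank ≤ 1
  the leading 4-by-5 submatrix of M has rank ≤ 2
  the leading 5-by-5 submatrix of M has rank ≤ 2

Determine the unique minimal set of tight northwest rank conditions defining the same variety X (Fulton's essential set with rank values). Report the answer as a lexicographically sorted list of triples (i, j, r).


Recovering R(i,j) via the rank-extension bound from the 29 conditions:

  R[1]: 0 0 0 1 1 1 1 1 1
  R[2]: 0 0 0 1 1 2 2 2 2
  R[3]: 0 0 0 1 1 2 2 2 3
  R[4]: 0 1 1 2 2 3 3 3 4
  R[5]: 0 1 1 2 2 3 4 4 5
  R[6]: 0 1 2 3 3 4 5 5 6
  R[7]: 0 1 2 3 4 5 6 6 7
  R[8]: 1 2 3 4 5 6 7 7 8
  R[9]: 1 2 3 4 5 6 7 8 9

so w = (4, 6, 9, 2, 7, 3, 5, 1, 8).

|D(w)|=19, |Ess(w)|=6:

[(3, 3, 0), (3, 5, 1), (3, 8, 2), (5, 3, 1), (5, 5, 2), (7, 1, 0)]


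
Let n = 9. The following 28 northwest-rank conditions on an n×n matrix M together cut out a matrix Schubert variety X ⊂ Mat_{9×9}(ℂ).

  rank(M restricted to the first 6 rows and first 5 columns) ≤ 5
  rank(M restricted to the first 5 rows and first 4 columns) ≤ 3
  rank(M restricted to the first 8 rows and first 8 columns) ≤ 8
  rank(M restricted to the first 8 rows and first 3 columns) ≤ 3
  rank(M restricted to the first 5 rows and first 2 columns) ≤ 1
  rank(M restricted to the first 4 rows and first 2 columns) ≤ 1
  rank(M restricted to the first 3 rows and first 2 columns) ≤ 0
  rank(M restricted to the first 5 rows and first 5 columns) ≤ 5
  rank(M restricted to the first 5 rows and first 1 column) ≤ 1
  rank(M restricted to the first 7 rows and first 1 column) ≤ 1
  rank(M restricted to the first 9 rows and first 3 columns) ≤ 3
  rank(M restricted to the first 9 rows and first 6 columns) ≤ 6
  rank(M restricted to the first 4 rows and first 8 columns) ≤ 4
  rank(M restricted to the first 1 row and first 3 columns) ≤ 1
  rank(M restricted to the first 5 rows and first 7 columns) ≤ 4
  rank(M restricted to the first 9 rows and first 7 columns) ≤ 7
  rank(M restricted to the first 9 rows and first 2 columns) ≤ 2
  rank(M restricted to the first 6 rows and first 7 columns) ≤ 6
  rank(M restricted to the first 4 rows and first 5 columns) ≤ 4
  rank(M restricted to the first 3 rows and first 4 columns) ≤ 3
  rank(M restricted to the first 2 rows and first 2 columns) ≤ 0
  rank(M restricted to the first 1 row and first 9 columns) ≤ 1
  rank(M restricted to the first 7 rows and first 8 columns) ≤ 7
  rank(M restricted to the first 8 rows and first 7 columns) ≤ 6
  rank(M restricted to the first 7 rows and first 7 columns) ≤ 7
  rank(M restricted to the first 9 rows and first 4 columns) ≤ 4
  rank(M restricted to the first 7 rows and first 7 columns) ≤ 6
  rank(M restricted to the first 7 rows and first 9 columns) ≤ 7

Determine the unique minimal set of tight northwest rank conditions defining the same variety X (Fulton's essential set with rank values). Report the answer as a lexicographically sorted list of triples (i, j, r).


Computing R[i][j] = min implied NW-rank bound (n=9, 28 conditions):

  i=1: 0, 0, 1, 1, 1, 1, 1, 1, 1
  i=2: 0, 0, 1, 2, 2, 2, 2, 2, 2
  i=3: 0, 0, 1, 2, 3, 3, 3, 3, 3
  i=4: 1, 1, 2, 3, 4, 4, 4, 4, 4
  i=5: 1, 1, 2, 3, 4, 4, 4, 5, 5
  i=6: 1, 2, 3, 4, 5, 5, 5, 6, 6
  i=7: 1, 2, 3, 4, 5, 6, 6, 7, 7
  i=8: 1, 2, 3, 4, 5, 6, 6, 7, 8
  i=9: 1, 2, 3, 4, 5, 6, 7, 8, 9

the unique w with this rank table is (3, 4, 5, 1, 8, 2, 6, 9, 7).

D(w) has 10 cells with 4 SE-corners; essential set:

[(3, 2, 0), (5, 2, 1), (5, 7, 4), (8, 7, 6)]


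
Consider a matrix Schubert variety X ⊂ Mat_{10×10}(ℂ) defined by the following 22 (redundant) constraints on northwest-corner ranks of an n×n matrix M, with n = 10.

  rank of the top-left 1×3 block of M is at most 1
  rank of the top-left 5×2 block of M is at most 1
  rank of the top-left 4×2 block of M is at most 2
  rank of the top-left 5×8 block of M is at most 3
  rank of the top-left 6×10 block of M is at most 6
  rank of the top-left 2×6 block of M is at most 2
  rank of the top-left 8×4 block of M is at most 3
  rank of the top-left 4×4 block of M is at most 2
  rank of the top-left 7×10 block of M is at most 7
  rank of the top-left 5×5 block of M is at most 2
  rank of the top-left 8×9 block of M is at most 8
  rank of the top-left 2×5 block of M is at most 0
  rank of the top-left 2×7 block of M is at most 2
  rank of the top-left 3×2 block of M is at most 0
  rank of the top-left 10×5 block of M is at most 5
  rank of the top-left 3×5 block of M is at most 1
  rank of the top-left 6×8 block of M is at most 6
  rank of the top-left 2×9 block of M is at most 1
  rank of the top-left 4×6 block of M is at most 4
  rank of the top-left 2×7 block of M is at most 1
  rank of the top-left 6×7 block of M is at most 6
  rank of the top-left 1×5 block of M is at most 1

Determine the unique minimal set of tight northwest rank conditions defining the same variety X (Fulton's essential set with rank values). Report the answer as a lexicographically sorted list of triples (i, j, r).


Recovering R(i,j) via the rank-extension bound from the 22 conditions:

  0  0  0  0  0  1  1  1  1  1
  0  0  0  0  0  1  1  1  1  2
  0  0  1  1  1  2  2  2  2  3
  1  1  2  2  2  3  3  3  3  4
  1  1  2  2  2  3  3  3  4  5
  1  2  3  3  3  4  4  4  5  6
  1  2  3  3  4  5  5  5  6  7
  1  2  3  3  4  5  6  6  7  8
  1  2  3  4  5  6  7  7  8  9
  1  2  3  4  5  6  7  8  9  10

reading off 1-entries of Δ²R: w = (6, 10, 3, 1, 9, 2, 5, 7, 4, 8).

D(w) has 22 cells with 7 SE-corners; essential set:

[(2, 5, 0), (2, 9, 1), (3, 2, 0), (5, 2, 1), (5, 5, 2), (5, 8, 3), (8, 4, 3)]


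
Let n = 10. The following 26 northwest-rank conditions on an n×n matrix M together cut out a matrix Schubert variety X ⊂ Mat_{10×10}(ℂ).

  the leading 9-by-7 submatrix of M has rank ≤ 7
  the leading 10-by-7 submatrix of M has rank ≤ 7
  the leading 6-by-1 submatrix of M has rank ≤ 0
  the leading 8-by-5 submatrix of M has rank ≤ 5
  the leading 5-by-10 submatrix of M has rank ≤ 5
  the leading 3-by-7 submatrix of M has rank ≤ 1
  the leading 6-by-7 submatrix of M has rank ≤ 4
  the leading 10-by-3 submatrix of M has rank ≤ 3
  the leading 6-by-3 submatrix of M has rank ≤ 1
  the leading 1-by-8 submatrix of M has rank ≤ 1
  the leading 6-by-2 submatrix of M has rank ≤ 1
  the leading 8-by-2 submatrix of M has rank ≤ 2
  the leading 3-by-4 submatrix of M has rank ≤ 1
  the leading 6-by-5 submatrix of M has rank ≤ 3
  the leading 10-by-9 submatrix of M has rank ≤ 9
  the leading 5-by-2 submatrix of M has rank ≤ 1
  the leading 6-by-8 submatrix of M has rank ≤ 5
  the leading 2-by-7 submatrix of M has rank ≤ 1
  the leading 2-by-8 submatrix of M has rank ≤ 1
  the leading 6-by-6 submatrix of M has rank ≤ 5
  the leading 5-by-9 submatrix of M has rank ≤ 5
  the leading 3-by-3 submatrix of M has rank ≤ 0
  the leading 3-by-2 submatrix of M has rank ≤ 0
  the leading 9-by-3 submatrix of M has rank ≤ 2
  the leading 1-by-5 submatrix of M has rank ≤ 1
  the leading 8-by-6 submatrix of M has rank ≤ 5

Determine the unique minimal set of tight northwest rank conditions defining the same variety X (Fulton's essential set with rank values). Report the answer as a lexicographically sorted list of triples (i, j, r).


Computing R[i][j] = min implied NW-rank bound (n=10, 26 conditions):

  R[1]: 0 0 0 1 1 1 1 1 1 1
  R[2]: 0 0 0 1 1 1 1 1 2 2
  R[3]: 0 0 0 1 1 1 1 2 3 3
  R[4]: 0 1 1 2 2 2 2 3 4 4
  R[5]: 0 1 1 2 3 3 3 4 5 5
  R[6]: 0 1 1 2 3 4 4 5 6 6
  R[7]: 1 2 2 3 4 5 5 6 7 7
  R[8]: 1 2 2 3 4 5 6 7 8 8
  R[9]: 1 2 2 3 4 5 6 7 8 9
  R[10]: 1 2 3 4 5 6 7 8 9 10

the unique w with this rank table is (4, 9, 8, 2, 5, 6, 1, 7, 10, 3).

Rothe diagram D(w) (23 cells), 6 SE-corners (essential conditions):

[(2, 8, 1), (3, 3, 0), (3, 7, 1), (6, 1, 0), (6, 3, 1), (9, 3, 2)]


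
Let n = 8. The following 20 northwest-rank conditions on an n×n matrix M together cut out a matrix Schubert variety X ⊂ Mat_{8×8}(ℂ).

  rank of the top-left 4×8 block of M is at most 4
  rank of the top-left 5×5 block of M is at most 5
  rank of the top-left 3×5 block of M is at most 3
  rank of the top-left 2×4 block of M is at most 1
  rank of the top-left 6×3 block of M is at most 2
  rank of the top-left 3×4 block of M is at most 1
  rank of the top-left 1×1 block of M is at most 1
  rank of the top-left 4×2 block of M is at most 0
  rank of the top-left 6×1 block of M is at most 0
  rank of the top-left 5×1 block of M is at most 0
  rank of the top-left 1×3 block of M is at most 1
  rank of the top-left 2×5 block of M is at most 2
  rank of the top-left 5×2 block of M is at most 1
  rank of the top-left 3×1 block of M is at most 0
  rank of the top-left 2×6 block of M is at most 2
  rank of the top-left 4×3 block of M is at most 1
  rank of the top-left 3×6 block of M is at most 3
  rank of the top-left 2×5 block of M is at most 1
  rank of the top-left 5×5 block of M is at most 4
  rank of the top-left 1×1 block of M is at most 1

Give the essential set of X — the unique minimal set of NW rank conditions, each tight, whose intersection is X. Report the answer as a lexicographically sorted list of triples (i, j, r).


Rank table r_w(8×8) implied by the 20 constraints:

  0, 0, 1, 1, 1, 1, 1, 1
  0, 0, 1, 1, 1, 2, 2, 2
  0, 0, 1, 1, 2, 3, 3, 3
  0, 0, 1, 2, 3, 4, 4, 4
  0, 1, 2, 3, 4, 5, 5, 5
  0, 1, 2, 3, 4, 5, 6, 6
  1, 2, 3, 4, 5, 6, 7, 7
  1, 2, 3, 4, 5, 6, 7, 8

hence w(1..8) = (3, 6, 5, 4, 2, 7, 1, 8).

|D(w)|=13, |Ess(w)|=4:

[(2, 5, 1), (3, 4, 1), (4, 2, 0), (6, 1, 0)]
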